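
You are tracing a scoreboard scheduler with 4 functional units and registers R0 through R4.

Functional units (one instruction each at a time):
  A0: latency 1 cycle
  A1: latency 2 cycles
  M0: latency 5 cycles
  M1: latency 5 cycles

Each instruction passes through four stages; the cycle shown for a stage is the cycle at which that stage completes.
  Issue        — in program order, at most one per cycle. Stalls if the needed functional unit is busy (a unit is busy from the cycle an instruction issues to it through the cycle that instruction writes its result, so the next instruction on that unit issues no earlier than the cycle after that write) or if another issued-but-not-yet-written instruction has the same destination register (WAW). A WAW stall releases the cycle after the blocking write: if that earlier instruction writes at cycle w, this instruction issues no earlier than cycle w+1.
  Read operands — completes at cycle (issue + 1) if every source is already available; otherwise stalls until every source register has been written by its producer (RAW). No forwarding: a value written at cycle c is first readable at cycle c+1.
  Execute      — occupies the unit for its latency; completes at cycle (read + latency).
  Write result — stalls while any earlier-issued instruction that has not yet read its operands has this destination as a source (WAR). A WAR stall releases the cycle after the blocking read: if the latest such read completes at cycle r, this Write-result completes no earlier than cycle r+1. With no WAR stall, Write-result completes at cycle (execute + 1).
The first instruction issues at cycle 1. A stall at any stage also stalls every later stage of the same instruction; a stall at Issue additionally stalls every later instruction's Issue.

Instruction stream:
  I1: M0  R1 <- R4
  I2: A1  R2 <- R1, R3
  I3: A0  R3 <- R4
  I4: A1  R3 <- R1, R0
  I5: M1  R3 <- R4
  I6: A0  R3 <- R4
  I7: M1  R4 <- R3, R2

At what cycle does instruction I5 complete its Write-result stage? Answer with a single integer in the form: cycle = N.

cycle = 25

cycle 1: I1 issues→M0
cycle 2: I1 reads, I2 issues→A1
cycle 3: I3 issues→A0
cycle 4: I3 reads
cycle 5: I3 exec-done
cycle 7: I1 exec-done
cycle 8: I1 writes R1
cycle 9: I2 reads
cycle 10: I3 writes R3
cycle 11: I2 exec-done
cycle 12: I2 writes R2
cycle 13: I4 issues→A1
cycle 14: I4 reads
cycle 16: I4 exec-done
cycle 17: I4 writes R3
cycle 18: I5 issues→M1
cycle 19: I5 reads
cycle 24: I5 exec-done
cycle 25: I5 writes R3
cycle 26: I6 issues→A0
cycle 27: I6 reads, I7 issues→M1
cycle 28: I6 exec-done
cycle 29: I6 writes R3
cycle 30: I7 reads
cycle 35: I7 exec-done
cycle 36: I7 writes R4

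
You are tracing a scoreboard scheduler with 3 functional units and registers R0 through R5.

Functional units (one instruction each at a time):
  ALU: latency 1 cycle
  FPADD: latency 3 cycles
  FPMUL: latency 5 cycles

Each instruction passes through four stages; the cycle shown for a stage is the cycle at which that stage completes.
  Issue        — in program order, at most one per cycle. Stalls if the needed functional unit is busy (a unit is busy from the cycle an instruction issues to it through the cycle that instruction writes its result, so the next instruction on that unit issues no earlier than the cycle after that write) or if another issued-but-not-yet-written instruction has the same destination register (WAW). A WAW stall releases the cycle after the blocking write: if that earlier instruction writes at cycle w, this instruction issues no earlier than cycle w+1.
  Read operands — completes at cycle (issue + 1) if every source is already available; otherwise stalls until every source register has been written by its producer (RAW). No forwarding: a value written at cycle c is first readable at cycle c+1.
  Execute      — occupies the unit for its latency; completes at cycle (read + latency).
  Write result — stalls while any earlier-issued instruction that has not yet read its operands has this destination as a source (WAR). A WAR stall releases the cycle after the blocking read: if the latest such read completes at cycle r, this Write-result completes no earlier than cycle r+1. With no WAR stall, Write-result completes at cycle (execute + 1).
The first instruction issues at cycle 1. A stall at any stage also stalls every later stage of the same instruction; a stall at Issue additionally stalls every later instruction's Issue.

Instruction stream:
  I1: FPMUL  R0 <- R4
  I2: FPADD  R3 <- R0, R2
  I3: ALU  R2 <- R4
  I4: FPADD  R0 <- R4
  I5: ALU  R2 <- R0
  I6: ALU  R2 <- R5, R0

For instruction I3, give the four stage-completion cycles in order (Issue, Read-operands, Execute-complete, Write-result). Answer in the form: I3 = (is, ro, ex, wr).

I3 = (3, 4, 5, 10)

I1: IS=1 RO=2 EX=7 WR=8
I2: IS=2 RO=9 EX=12 WR=13  [RAW R0: wait I1 write@8]
I3: IS=3 RO=4 EX=5 WR=10  [WAR R2: wait I2 read@9]
I4: IS=14 RO=15 EX=18 WR=19  [struct: FPADD busy until I2 writes@13]
I5: IS=15 RO=20 EX=21 WR=22  [RAW R0: wait I4 write@19]
I6: IS=23 RO=24 EX=25 WR=26  [struct: ALU busy until I5 writes@22]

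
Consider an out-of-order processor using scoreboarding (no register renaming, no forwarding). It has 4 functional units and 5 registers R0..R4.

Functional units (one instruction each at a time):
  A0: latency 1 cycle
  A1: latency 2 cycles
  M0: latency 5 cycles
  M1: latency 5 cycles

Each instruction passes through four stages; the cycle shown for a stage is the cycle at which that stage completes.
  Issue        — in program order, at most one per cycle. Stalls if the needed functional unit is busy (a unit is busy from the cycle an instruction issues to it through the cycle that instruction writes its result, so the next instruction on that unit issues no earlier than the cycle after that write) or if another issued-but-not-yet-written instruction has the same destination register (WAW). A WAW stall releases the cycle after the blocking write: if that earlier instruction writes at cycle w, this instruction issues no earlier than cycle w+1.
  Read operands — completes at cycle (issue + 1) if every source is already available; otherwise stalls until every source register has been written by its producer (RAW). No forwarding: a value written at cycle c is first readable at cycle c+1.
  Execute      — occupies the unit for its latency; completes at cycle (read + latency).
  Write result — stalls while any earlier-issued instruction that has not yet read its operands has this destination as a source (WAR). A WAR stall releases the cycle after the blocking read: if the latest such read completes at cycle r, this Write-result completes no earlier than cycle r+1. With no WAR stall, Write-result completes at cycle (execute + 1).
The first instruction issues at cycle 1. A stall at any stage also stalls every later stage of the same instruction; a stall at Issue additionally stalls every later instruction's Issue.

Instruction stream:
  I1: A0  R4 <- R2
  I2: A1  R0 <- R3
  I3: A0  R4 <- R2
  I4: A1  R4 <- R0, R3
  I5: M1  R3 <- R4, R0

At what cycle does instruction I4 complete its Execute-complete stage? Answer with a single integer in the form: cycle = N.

t=1  I1 issues→A0
t=2  I1 reads | I2 issues→A1
t=3  I1 exec-done | I2 reads
t=4  I1 writes R4
t=5  I2 exec-done | I3 issues→A0
t=6  I2 writes R0 | I3 reads
t=7  I3 exec-done
t=8  I3 writes R4
t=9  I4 issues→A1
t=10  I4 reads | I5 issues→M1
t=12  I4 exec-done
t=13  I4 writes R4
t=14  I5 reads
t=19  I5 exec-done
t=20  I5 writes R3

cycle = 12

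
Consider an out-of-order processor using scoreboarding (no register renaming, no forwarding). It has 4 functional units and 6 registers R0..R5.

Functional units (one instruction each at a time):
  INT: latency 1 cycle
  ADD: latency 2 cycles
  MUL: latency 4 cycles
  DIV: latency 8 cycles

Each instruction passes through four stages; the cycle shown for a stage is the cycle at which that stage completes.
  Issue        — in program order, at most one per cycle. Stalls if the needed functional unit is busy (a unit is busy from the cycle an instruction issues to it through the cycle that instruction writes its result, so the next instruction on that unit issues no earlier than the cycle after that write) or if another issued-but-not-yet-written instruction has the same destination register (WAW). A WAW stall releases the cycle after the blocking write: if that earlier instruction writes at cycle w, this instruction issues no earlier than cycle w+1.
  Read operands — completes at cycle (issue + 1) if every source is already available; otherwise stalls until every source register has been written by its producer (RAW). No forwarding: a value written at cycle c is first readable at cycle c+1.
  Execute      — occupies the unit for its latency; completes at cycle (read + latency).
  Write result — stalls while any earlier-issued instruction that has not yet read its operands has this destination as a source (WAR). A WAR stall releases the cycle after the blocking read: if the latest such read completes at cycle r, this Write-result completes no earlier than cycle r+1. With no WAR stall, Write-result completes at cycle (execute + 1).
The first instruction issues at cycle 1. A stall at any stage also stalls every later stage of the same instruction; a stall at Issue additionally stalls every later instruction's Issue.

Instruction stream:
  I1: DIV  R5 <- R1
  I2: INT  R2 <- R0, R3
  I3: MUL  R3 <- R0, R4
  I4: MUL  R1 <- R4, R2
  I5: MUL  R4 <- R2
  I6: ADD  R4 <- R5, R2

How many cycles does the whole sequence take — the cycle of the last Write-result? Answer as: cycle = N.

  I1 | 1 | 2 | 10 | 11
  I2 | 2 | 3 | 4 | 5
  I3 | 3 | 4 | 8 | 9
  I4 | 10 | 11 | 15 | 16   struct: MUL busy until I3 writes@9
  I5 | 17 | 18 | 22 | 23   struct: MUL busy until I4 writes@16
  I6 | 24 | 25 | 27 | 28   WAW R4: wait I5 write@23

cycle = 28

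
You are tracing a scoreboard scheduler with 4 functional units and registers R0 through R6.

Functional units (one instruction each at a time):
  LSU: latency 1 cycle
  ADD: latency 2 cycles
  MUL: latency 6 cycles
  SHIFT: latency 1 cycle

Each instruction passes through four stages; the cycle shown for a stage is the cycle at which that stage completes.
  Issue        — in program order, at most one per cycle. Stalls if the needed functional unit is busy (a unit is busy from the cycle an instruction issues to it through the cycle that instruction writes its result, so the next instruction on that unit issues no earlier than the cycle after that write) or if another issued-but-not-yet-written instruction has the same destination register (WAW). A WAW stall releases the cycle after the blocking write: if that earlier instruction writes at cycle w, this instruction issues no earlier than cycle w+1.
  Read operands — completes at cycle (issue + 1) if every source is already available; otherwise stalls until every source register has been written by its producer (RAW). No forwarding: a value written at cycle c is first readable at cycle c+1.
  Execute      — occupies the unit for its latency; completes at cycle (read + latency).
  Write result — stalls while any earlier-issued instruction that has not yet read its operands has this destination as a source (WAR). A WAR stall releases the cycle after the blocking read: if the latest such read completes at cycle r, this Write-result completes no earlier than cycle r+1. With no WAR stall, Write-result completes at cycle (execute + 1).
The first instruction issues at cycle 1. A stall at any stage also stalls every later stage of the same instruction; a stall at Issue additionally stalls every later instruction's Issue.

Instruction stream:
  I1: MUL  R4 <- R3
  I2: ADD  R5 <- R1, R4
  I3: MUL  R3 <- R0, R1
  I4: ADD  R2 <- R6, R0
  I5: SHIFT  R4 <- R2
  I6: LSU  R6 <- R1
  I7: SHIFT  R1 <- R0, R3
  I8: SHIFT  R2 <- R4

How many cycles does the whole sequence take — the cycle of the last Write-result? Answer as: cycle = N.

cycle = 29

  I1 | 1 | 2 | 8 | 9
  I2 | 2 | 10 | 12 | 13   RAW R4: wait I1 write@9
  I3 | 10 | 11 | 17 | 18   struct: MUL busy until I1 writes@9
  I4 | 14 | 15 | 17 | 18   struct: ADD busy until I2 writes@13
  I5 | 15 | 19 | 20 | 21   RAW R2: wait I4 write@18
  I6 | 16 | 17 | 18 | 19
  I7 | 22 | 23 | 24 | 25   struct: SHIFT busy until I5 writes@21
  I8 | 26 | 27 | 28 | 29   struct: SHIFT busy until I7 writes@25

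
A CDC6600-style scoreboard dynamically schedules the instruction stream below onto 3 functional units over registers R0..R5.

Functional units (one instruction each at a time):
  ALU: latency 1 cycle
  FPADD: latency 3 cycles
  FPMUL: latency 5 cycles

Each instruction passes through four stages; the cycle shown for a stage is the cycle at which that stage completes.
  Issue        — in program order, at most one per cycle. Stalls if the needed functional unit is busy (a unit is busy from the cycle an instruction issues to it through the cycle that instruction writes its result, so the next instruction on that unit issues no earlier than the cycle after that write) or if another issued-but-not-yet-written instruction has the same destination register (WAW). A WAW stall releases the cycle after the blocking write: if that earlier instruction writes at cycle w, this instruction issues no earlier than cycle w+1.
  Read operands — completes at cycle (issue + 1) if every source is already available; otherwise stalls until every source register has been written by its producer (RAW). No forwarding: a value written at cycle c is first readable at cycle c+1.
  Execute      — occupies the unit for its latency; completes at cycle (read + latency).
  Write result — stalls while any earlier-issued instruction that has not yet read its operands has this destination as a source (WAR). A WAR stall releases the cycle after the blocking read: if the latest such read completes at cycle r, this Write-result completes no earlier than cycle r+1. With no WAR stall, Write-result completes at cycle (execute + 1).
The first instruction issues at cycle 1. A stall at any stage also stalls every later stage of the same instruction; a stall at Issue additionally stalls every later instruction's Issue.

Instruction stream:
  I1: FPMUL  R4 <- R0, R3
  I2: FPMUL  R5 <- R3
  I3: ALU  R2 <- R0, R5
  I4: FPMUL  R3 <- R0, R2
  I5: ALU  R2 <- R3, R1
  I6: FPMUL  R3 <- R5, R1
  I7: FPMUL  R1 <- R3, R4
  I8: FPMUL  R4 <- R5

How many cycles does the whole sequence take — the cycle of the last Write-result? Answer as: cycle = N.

cycle = 50

[1] I1→FPMUL
[2] I1 RO
[7] I1 EX
[8] I1 WR R4
[9] I2→FPMUL
[10] I2 RO · I3→ALU
[15] I2 EX
[16] I2 WR R5
[17] I3 RO · I4→FPMUL
[18] I3 EX
[19] I3 WR R2
[20] I4 RO · I5→ALU
[25] I4 EX
[26] I4 WR R3
[27] I5 RO · I6→FPMUL
[28] I5 EX · I6 RO
[29] I5 WR R2
[33] I6 EX
[34] I6 WR R3
[35] I7→FPMUL
[36] I7 RO
[41] I7 EX
[42] I7 WR R1
[43] I8→FPMUL
[44] I8 RO
[49] I8 EX
[50] I8 WR R4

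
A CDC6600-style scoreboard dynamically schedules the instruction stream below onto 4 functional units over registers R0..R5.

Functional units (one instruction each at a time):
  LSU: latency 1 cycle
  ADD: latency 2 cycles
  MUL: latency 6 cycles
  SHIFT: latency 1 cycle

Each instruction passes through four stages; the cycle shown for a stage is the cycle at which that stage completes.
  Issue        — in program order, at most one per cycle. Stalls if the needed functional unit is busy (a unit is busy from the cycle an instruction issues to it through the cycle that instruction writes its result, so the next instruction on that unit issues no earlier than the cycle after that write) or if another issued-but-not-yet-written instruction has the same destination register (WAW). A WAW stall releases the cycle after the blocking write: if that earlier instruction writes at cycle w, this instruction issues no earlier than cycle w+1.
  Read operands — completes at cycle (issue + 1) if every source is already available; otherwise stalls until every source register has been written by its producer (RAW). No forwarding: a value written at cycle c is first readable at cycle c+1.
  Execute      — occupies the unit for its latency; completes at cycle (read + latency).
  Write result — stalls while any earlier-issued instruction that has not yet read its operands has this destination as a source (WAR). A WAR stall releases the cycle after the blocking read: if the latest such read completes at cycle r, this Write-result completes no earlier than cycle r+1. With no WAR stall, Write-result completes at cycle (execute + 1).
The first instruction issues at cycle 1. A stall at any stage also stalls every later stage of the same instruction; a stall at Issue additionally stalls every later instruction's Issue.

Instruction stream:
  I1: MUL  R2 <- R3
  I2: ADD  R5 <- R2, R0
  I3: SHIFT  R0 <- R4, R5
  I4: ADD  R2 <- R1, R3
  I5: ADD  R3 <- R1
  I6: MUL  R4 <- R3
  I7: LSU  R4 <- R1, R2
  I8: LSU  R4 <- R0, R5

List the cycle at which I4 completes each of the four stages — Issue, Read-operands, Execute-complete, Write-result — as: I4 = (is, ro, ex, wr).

I4 = (14, 15, 17, 18)

I1 -> (1, 2, 8, 9)
I2 -> (2, 10, 12, 13)  // RAW R2: wait I1 write@9
I3 -> (3, 14, 15, 16)  // RAW R5: wait I2 write@13
I4 -> (14, 15, 17, 18)  // struct: ADD busy until I2 writes@13
I5 -> (19, 20, 22, 23)  // struct: ADD busy until I4 writes@18
I6 -> (20, 24, 30, 31)  // RAW R3: wait I5 write@23
I7 -> (32, 33, 34, 35)  // WAW R4: wait I6 write@31
I8 -> (36, 37, 38, 39)  // struct: LSU busy until I7 writes@35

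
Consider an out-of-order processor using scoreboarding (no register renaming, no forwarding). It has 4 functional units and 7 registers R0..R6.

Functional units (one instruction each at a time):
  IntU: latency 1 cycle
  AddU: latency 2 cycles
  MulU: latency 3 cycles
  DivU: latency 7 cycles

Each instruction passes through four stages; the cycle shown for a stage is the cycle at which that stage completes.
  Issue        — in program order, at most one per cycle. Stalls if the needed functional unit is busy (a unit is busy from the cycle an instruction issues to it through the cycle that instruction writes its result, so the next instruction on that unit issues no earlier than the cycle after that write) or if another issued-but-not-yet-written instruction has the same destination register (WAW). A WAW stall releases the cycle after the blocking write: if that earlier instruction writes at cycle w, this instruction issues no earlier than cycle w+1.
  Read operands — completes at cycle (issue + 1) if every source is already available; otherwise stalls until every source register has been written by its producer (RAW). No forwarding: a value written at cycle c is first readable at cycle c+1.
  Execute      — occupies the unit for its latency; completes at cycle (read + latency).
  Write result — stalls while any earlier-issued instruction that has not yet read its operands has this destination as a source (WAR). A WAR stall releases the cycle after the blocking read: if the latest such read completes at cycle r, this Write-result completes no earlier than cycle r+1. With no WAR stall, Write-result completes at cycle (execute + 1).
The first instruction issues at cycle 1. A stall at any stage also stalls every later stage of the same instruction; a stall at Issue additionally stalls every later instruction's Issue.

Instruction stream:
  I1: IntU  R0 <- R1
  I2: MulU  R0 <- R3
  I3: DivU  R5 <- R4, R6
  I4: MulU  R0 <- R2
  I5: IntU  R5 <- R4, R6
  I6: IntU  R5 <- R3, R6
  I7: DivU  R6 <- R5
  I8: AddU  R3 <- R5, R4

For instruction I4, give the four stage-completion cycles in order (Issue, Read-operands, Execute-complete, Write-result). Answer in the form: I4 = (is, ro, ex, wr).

I4 = (11, 12, 15, 16)

[I1] 1/2/3/4
[I2] 5/6/9/10  (WAW R0: wait I1 write@4)
[I3] 6/7/14/15
[I4] 11/12/15/16  (struct: MulU busy until I2 writes@10)
[I5] 16/17/18/19  (WAW R5: wait I3 write@15)
[I6] 20/21/22/23  (struct: IntU busy until I5 writes@19)
[I7] 21/24/31/32  (RAW R5: wait I6 write@23)
[I8] 22/24/26/27  (RAW R5: wait I6 write@23)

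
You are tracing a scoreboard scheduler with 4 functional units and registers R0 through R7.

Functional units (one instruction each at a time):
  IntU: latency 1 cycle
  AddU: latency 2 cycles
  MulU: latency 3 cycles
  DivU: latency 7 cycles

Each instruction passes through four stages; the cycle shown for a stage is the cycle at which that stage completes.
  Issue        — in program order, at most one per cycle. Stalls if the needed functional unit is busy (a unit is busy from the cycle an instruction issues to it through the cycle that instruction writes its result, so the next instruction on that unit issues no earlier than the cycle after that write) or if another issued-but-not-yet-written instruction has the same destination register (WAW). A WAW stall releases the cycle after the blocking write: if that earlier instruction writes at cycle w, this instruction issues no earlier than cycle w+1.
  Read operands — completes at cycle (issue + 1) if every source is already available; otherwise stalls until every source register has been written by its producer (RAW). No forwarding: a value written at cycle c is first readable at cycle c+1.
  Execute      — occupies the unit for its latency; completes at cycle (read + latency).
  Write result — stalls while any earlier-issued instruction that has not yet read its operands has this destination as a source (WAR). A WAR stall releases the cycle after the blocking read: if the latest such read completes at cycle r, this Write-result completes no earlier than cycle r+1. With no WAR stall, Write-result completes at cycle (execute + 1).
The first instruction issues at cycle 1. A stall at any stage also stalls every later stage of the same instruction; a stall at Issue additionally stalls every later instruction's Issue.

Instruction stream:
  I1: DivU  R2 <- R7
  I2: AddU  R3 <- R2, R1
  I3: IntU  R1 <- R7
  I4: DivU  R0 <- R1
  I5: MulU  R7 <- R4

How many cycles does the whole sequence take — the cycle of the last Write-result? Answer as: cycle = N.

1) issue 1, read 2, done 9, write 10
2) issue 2, read 11, done 13, write 14  <RAW R2: wait I1 write@10>
3) issue 3, read 4, done 5, write 12  <WAR R1: wait I2 read@11>
4) issue 11, read 13, done 20, write 21  <struct: DivU busy until I1 writes@10 / RAW R1: wait I3 write@12>
5) issue 12, read 13, done 16, write 17

cycle = 21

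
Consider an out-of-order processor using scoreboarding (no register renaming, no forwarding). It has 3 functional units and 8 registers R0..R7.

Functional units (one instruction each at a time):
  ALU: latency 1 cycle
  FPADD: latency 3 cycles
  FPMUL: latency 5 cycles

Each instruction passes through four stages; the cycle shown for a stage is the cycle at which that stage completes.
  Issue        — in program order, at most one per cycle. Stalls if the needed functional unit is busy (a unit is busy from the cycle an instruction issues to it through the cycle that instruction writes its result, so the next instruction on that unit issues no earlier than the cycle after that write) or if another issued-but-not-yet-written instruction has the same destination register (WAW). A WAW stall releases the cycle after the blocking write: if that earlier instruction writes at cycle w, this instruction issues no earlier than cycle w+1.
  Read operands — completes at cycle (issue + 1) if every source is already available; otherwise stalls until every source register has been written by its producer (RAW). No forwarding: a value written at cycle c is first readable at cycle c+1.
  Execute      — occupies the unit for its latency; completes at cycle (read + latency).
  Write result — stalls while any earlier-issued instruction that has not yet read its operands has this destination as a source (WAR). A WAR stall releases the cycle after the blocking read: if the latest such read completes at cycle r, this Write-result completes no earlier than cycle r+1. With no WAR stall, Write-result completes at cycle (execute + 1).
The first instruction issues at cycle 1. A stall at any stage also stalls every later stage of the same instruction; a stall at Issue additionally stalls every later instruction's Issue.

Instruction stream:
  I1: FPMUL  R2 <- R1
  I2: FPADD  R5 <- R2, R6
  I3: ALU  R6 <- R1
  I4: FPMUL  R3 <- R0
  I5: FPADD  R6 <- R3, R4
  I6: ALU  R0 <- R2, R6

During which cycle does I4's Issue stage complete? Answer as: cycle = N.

cycle = 9

  I1 | 1 | 2 | 7 | 8
  I2 | 2 | 9 | 12 | 13   RAW R2: wait I1 write@8
  I3 | 3 | 4 | 5 | 10   WAR R6: wait I2 read@9
  I4 | 9 | 10 | 15 | 16   struct: FPMUL busy until I1 writes@8
  I5 | 14 | 17 | 20 | 21   struct: FPADD busy until I2 writes@13 · RAW R3: wait I4 write@16
  I6 | 15 | 22 | 23 | 24   RAW R6: wait I5 write@21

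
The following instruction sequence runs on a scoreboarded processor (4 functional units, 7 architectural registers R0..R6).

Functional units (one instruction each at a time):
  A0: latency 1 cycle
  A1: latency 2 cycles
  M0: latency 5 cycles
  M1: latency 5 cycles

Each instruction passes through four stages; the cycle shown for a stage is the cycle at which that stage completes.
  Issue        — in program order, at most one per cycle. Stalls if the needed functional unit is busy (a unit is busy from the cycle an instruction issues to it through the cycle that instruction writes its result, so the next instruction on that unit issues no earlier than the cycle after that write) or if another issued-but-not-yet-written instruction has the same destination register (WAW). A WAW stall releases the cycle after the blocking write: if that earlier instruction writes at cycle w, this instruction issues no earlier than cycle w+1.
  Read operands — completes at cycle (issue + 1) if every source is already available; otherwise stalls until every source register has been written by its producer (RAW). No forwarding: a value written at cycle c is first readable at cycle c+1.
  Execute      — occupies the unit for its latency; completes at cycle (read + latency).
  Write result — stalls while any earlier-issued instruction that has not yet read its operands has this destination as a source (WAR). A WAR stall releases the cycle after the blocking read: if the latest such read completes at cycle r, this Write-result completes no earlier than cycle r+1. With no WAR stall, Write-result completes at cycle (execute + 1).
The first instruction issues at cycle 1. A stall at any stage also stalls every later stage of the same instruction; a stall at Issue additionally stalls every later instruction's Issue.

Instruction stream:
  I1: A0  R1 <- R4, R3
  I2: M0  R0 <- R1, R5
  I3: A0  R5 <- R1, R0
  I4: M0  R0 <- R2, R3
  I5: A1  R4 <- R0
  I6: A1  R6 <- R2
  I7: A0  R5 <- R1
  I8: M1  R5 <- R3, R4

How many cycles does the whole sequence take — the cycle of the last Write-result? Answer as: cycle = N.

I1: IS=1 RO=2 EX=3 WR=4
I2: IS=2 RO=5 EX=10 WR=11  [RAW R1: wait I1 write@4]
I3: IS=5 RO=12 EX=13 WR=14  [struct: A0 busy until I1 writes@4; RAW R0: wait I2 write@11]
I4: IS=12 RO=13 EX=18 WR=19  [struct: M0 busy until I2 writes@11]
I5: IS=13 RO=20 EX=22 WR=23  [RAW R0: wait I4 write@19]
I6: IS=24 RO=25 EX=27 WR=28  [struct: A1 busy until I5 writes@23]
I7: IS=25 RO=26 EX=27 WR=28
I8: IS=29 RO=30 EX=35 WR=36  [WAW R5: wait I7 write@28]

cycle = 36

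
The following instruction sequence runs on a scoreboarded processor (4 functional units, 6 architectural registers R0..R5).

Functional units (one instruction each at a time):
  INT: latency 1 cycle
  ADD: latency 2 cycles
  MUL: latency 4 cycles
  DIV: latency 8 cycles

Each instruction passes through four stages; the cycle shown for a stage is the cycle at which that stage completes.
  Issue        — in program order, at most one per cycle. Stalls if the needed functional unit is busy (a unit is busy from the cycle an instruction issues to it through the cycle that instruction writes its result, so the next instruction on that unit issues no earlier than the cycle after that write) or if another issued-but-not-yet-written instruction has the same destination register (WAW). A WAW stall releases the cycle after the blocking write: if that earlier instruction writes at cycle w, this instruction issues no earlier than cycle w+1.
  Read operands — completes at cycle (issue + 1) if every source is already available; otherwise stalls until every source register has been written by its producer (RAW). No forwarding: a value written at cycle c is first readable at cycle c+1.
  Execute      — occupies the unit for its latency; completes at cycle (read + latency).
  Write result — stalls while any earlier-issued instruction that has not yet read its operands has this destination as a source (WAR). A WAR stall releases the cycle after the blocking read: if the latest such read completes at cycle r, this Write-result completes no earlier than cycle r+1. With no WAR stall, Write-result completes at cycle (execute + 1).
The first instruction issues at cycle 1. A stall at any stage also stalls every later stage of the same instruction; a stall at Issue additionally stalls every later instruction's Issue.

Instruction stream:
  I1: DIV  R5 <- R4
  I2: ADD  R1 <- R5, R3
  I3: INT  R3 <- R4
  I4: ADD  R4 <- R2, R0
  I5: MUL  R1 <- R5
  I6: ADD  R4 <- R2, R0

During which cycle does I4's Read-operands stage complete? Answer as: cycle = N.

cycle = 17

[1] I1 dispatched to DIV
[2] I1 operands ready; I2 dispatched to ADD
[3] I3 dispatched to INT
[4] I3 operands ready
[5] I3 complete
[10] I1 complete
[11] R5←I1
[12] I2 operands ready
[13] R3←I3
[14] I2 complete
[15] R1←I2
[16] I4 dispatched to ADD
[17] I4 operands ready; I5 dispatched to MUL
[18] I5 operands ready
[19] I4 complete
[20] R4←I4
[21] I6 dispatched to ADD
[22] I5 complete; I6 operands ready
[23] R1←I5
[24] I6 complete
[25] R4←I6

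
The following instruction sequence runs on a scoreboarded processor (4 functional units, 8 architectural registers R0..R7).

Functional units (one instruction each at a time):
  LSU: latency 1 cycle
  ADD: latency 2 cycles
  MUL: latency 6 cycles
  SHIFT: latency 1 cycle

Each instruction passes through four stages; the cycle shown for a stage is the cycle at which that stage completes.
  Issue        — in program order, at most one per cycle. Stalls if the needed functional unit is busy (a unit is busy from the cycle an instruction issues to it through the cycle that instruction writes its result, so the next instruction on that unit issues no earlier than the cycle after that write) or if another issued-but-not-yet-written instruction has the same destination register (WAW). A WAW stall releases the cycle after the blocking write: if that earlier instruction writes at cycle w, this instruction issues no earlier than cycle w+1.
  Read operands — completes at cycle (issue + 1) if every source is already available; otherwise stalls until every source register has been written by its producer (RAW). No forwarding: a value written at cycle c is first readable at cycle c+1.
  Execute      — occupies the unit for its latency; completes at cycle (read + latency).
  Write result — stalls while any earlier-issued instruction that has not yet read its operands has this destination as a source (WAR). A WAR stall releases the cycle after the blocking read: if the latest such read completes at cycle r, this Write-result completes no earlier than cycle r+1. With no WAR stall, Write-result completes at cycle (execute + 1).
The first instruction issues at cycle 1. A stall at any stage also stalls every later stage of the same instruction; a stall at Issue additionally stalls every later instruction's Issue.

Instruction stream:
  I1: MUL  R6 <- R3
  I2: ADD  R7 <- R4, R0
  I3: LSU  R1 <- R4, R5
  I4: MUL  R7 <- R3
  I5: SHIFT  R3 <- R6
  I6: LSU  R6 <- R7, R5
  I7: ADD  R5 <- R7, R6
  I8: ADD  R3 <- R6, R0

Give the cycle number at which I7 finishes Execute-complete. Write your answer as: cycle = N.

cycle = 24

I1: IS=1 RO=2 EX=8 WR=9
I2: IS=2 RO=3 EX=5 WR=6
I3: IS=3 RO=4 EX=5 WR=6
I4: IS=10 RO=11 EX=17 WR=18  [struct: MUL busy until I1 writes@9]
I5: IS=11 RO=12 EX=13 WR=14
I6: IS=12 RO=19 EX=20 WR=21  [RAW R7: wait I4 write@18]
I7: IS=13 RO=22 EX=24 WR=25  [RAW R6: wait I6 write@21]
I8: IS=26 RO=27 EX=29 WR=30  [struct: ADD busy until I7 writes@25]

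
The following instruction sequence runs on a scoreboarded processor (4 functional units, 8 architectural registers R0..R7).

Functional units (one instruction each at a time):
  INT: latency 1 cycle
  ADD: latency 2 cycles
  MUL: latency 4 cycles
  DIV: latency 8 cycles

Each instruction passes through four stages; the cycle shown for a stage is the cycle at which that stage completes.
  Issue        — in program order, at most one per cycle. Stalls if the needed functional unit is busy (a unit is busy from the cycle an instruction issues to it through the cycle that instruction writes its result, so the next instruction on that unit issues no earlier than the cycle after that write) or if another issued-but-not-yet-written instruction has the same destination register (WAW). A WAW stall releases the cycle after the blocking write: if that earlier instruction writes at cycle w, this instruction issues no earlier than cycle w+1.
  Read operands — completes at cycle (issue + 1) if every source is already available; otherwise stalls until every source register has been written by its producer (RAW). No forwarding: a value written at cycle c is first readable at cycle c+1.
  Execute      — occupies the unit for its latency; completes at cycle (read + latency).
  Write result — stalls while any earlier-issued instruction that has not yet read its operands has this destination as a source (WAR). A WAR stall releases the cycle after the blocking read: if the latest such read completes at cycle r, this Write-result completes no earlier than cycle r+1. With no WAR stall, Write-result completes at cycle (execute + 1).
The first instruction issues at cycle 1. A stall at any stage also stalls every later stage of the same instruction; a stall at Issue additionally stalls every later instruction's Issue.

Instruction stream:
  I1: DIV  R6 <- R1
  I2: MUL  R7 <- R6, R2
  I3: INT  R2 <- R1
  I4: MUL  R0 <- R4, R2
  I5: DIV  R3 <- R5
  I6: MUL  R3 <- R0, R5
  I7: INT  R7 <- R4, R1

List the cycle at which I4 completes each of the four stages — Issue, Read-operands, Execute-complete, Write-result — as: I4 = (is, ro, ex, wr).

I4 = (18, 19, 23, 24)

I1: IS=1 RO=2 EX=10 WR=11
I2: IS=2 RO=12 EX=16 WR=17  [RAW R6: wait I1 write@11]
I3: IS=3 RO=4 EX=5 WR=13  [WAR R2: wait I2 read@12]
I4: IS=18 RO=19 EX=23 WR=24  [struct: MUL busy until I2 writes@17]
I5: IS=19 RO=20 EX=28 WR=29
I6: IS=30 RO=31 EX=35 WR=36  [WAW R3: wait I5 write@29]
I7: IS=31 RO=32 EX=33 WR=34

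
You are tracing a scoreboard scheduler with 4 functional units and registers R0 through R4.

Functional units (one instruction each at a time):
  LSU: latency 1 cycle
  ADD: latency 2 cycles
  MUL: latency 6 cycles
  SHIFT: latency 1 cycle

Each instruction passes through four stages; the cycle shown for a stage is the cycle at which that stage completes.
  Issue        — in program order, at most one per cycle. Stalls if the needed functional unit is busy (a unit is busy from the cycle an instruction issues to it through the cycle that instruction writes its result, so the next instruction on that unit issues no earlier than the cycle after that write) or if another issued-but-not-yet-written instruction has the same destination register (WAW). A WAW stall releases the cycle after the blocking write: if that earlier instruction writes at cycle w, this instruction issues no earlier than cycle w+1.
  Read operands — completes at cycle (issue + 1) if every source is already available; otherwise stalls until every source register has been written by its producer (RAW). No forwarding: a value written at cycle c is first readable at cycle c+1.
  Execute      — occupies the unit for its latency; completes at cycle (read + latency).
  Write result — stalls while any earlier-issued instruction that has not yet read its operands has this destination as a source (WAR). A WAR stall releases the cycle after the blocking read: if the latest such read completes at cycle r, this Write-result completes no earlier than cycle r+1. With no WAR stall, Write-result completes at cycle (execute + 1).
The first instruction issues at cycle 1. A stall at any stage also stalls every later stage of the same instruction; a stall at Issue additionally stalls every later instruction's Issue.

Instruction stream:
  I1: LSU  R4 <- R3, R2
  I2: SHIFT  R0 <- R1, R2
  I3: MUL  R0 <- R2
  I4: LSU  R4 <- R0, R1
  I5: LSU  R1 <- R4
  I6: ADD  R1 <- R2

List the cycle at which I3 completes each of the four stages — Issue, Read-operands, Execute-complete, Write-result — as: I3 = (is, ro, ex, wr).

[1] I1→LSU
[2] I1 RO | I2→SHIFT
[3] I1 EX | I2 RO
[4] I1 WR R4 | I2 EX
[5] I2 WR R0
[6] I3→MUL
[7] I3 RO | I4→LSU
[13] I3 EX
[14] I3 WR R0
[15] I4 RO
[16] I4 EX
[17] I4 WR R4
[18] I5→LSU
[19] I5 RO
[20] I5 EX
[21] I5 WR R1
[22] I6→ADD
[23] I6 RO
[25] I6 EX
[26] I6 WR R1

I3 = (6, 7, 13, 14)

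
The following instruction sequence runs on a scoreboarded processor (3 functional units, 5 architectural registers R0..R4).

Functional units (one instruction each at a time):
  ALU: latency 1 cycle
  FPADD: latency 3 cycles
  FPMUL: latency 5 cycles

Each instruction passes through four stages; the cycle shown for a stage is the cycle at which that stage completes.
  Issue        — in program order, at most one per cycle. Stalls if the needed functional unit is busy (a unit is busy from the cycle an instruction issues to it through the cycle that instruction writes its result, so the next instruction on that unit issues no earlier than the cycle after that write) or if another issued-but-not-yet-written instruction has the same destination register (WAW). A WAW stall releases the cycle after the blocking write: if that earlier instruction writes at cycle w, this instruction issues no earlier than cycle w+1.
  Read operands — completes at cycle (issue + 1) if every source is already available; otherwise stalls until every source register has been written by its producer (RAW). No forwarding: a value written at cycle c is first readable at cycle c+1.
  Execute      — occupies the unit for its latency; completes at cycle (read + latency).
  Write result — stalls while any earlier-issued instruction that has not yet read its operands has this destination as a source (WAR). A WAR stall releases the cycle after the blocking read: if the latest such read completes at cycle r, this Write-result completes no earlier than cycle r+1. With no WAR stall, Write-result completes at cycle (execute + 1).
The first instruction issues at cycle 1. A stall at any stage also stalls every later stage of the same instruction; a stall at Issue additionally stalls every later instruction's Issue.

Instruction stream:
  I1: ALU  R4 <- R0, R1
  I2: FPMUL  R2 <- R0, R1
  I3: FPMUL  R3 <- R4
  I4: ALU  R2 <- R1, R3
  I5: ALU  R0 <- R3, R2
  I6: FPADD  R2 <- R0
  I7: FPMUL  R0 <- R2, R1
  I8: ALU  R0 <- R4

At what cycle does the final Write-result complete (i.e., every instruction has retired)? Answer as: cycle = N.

t=1  I1 dispatched to ALU
t=2  I1 operands ready, I2 dispatched to FPMUL
t=3  I1 complete, I2 operands ready
t=4  R4←I1
t=8  I2 complete
t=9  R2←I2
t=10  I3 dispatched to FPMUL
t=11  I3 operands ready, I4 dispatched to ALU
t=16  I3 complete
t=17  R3←I3
t=18  I4 operands ready
t=19  I4 complete
t=20  R2←I4
t=21  I5 dispatched to ALU
t=22  I5 operands ready, I6 dispatched to FPADD
t=23  I5 complete
t=24  R0←I5
t=25  I6 operands ready, I7 dispatched to FPMUL
t=28  I6 complete
t=29  R2←I6
t=30  I7 operands ready
t=35  I7 complete
t=36  R0←I7
t=37  I8 dispatched to ALU
t=38  I8 operands ready
t=39  I8 complete
t=40  R0←I8

cycle = 40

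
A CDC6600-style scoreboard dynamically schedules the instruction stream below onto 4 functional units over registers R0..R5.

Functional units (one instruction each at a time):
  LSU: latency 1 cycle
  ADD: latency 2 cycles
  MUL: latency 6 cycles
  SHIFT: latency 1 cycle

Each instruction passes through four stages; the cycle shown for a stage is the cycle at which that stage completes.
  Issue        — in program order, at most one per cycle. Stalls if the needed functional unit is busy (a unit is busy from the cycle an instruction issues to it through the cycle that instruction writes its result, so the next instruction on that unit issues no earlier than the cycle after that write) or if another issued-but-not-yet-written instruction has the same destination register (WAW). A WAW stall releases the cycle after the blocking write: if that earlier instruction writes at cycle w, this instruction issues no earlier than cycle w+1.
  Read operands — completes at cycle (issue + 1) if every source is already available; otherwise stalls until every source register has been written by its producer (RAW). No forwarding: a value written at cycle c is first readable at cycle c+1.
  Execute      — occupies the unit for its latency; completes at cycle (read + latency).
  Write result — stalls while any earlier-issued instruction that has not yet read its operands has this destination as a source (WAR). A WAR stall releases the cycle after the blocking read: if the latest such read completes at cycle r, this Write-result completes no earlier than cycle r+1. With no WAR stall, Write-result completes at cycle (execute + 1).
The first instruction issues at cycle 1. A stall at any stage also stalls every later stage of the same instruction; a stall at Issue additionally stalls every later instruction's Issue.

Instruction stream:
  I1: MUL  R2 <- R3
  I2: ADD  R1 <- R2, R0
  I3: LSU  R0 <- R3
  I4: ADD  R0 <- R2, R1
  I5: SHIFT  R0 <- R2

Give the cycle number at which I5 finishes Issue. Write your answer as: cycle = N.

cycle 1: I1 dispatched to MUL
cycle 2: I1 operands ready · I2 dispatched to ADD
cycle 3: I3 dispatched to LSU
cycle 4: I3 operands ready
cycle 5: I3 complete
cycle 8: I1 complete
cycle 9: R2←I1
cycle 10: I2 operands ready
cycle 11: R0←I3
cycle 12: I2 complete
cycle 13: R1←I2
cycle 14: I4 dispatched to ADD
cycle 15: I4 operands ready
cycle 17: I4 complete
cycle 18: R0←I4
cycle 19: I5 dispatched to SHIFT
cycle 20: I5 operands ready
cycle 21: I5 complete
cycle 22: R0←I5

cycle = 19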